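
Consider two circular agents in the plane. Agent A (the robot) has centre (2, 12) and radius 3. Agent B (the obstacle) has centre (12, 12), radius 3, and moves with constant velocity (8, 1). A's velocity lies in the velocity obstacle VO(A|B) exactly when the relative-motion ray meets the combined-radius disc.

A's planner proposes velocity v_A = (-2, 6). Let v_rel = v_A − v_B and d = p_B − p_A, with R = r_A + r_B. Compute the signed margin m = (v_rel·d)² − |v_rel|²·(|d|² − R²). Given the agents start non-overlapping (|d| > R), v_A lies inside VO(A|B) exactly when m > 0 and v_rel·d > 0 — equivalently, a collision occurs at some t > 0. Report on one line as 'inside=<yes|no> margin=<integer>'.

d = (10, 0),  |d|² = 100;  R = 3+3 = 6,  c = 100−6² = 64
v_rel = (-10, 5),  |v_rel|² = 125;  v_rel·d = (-10)·(10) + (5)·(0) = -100
125·t² + 200·t + 64 = 0  ⇒  m = (-100)² − 125·64 = 2000
m = 2000 > 0,  v_rel·d = -100 < 0  ⇒  outside

inside=no margin=2000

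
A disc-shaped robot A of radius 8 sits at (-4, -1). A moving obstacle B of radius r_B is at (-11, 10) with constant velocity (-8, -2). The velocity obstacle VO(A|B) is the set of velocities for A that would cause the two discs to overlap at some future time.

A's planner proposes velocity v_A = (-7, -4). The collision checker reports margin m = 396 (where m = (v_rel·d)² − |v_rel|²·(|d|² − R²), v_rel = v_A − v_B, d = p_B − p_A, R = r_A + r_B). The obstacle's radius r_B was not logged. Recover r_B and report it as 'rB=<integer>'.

m = 396
d = (-7, 11);  v_rel = (1, -2),  |v_rel|² = 5
v_rel×d = (1)·(11) − (-2)·(-7) = -3
since m = R²·5 − (-3)²:  R² = (9 + 396) / 5 = 81
R = √81 = 9  ⇒  r_B = 9 − 8 = 1

rB=1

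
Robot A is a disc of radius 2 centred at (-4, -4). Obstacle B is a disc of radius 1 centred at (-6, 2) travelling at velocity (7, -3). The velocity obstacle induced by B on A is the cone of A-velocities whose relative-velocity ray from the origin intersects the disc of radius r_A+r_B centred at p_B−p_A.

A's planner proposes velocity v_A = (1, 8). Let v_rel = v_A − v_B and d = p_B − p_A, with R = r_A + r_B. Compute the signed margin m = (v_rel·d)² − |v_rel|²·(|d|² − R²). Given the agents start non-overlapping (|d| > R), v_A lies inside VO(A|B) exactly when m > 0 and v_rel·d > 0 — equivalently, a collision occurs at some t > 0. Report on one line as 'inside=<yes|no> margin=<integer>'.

d = (-2, 6),  |d|² = 40;  R = 2+1 = 3,  c = 40−3² = 31
v_rel = (-6, 11),  |v_rel|² = 157;  v_rel·d = (-6)·(-2) + (11)·(6) = 78
157·t² − 156·t + 31 = 0  ⇒  m = 78² − 157·31 = 1217
m = 1217 > 0,  v_rel·d = 78 > 0  ⇒  inside

inside=yes margin=1217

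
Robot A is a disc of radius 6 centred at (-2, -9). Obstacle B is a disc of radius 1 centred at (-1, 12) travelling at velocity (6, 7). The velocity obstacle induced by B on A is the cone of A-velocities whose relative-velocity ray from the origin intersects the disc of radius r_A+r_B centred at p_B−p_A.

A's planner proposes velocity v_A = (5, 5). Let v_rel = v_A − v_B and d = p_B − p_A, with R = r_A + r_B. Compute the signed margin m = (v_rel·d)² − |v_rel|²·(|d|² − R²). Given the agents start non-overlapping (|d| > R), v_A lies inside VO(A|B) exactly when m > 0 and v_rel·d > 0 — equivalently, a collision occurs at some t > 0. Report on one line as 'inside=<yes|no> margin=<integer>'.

d = (1, 21),  |d|² = 442;  R = 6+1 = 7,  c = 442−7² = 393
v_rel = (-1, -2),  |v_rel|² = 5;  v_rel·d = (-1)·(1) + (-2)·(21) = -43
5·t² + 86·t + 393 = 0  ⇒  m = (-43)² − 5·393 = -116
m = -116 < 0,  v_rel·d = -43 < 0  ⇒  outside

inside=no margin=-116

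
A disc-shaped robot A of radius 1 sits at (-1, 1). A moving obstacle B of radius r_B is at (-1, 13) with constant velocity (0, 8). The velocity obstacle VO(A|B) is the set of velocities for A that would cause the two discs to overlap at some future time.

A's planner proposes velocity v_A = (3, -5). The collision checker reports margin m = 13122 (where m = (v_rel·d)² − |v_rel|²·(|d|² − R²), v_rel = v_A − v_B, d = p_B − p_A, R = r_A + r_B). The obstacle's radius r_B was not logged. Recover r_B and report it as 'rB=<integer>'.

m = 13122
d = (0, 12);  v_rel = (3, -13),  |v_rel|² = 178
v_rel×d = (3)·(12) − (-13)·(0) = 36
since m = R²·178 − 36²:  R² = (1296 + 13122) / 178 = 81
R = √81 = 9  ⇒  r_B = 9 − 1 = 8

rB=8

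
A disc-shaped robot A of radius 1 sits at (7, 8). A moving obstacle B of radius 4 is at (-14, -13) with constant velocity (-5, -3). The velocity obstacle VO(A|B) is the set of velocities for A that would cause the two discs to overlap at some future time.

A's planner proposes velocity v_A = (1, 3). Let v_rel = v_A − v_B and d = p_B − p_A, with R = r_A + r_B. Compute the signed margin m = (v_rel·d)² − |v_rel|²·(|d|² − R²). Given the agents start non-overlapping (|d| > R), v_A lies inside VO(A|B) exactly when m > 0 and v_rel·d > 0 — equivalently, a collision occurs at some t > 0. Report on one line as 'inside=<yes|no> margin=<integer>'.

d = (-21, -21),  |d|² = 882;  R = 1+4 = 5,  c = 882−5² = 857
v_rel = (6, 6),  |v_rel|² = 72;  v_rel·d = (6)·(-21) + (6)·(-21) = -252
72·t² + 504·t + 857 = 0  ⇒  m = (-252)² − 72·857 = 1800
m = 1800 > 0,  v_rel·d = -252 < 0  ⇒  outside

inside=no margin=1800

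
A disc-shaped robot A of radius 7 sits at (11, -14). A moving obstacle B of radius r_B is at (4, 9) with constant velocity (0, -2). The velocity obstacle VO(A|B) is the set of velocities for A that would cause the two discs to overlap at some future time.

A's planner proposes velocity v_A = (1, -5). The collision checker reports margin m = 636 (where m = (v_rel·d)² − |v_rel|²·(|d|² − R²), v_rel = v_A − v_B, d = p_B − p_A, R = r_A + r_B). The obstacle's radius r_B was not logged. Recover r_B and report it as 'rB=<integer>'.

m = 636
d = (-7, 23);  v_rel = (1, -3),  |v_rel|² = 10
v_rel×d = (1)·(23) − (-3)·(-7) = 2
since m = R²·10 − 2²:  R² = (4 + 636) / 10 = 64
R = √64 = 8  ⇒  r_B = 8 − 7 = 1

rB=1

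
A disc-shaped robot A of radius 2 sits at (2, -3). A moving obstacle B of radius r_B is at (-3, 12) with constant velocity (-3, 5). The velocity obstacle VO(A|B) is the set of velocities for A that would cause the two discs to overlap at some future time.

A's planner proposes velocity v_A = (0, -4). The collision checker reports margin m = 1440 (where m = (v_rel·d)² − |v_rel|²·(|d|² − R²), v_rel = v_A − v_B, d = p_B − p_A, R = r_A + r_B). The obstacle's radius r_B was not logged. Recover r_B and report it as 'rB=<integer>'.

m = 1440
d = (-5, 15);  v_rel = (3, -9),  |v_rel|² = 90
v_rel×d = (3)·(15) − (-9)·(-5) = 0
since m = R²·90 − 0²:  R² = (0 + 1440) / 90 = 16
R = √16 = 4  ⇒  r_B = 4 − 2 = 2

rB=2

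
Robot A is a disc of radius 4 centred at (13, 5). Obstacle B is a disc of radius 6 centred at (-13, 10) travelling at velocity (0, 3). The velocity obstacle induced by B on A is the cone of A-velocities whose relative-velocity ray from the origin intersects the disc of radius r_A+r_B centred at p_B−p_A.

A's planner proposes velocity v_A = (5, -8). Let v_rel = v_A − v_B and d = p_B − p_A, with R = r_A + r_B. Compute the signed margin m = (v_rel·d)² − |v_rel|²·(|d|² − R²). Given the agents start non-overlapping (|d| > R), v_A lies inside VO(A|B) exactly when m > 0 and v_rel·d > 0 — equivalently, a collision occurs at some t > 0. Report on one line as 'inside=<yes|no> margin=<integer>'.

d = (-26, 5),  |d|² = 701;  R = 4+6 = 10,  c = 701−10² = 601
v_rel = (5, -11),  |v_rel|² = 146;  v_rel·d = (5)·(-26) + (-11)·(5) = -185
146·t² + 370·t + 601 = 0  ⇒  m = (-185)² − 146·601 = -53521
m = -53521 < 0,  v_rel·d = -185 < 0  ⇒  outside

inside=no margin=-53521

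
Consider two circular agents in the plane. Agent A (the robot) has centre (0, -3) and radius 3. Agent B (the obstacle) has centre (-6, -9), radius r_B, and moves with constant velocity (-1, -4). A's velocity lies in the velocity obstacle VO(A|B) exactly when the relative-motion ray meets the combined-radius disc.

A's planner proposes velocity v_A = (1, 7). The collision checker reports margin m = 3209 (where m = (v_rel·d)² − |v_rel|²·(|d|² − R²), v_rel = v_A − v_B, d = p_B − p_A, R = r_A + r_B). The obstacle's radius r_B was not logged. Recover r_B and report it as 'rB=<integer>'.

m = 3209
d = (-6, -6);  v_rel = (2, 11),  |v_rel|² = 125
v_rel×d = (2)·(-6) − (11)·(-6) = 54
since m = R²·125 − 54²:  R² = (2916 + 3209) / 125 = 49
R = √49 = 7  ⇒  r_B = 7 − 3 = 4

rB=4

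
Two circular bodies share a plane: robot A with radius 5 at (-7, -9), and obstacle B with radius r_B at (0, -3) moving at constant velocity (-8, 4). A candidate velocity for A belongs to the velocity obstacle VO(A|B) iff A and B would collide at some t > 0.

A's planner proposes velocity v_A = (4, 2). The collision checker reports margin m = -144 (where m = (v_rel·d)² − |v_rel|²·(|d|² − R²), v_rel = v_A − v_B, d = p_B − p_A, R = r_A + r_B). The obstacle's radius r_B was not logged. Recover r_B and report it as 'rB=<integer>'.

m = -144
d = (7, 6);  v_rel = (12, -2),  |v_rel|² = 148
v_rel×d = (12)·(6) − (-2)·(7) = 86
since m = R²·148 − 86²:  R² = (7396 + -144) / 148 = 49
R = √49 = 7  ⇒  r_B = 7 − 5 = 2

rB=2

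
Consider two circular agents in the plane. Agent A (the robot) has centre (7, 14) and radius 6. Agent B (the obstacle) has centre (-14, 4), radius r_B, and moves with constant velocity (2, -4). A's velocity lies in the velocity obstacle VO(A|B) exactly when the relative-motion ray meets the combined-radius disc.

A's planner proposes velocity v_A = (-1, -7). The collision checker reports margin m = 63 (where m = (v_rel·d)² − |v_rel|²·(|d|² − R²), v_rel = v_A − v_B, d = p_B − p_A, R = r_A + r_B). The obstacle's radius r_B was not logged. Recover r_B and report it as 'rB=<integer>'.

m = 63
d = (-21, -10);  v_rel = (-3, -3),  |v_rel|² = 18
v_rel×d = (-3)·(-10) − (-3)·(-21) = -33
since m = R²·18 − (-33)²:  R² = (1089 + 63) / 18 = 64
R = √64 = 8  ⇒  r_B = 8 − 6 = 2

rB=2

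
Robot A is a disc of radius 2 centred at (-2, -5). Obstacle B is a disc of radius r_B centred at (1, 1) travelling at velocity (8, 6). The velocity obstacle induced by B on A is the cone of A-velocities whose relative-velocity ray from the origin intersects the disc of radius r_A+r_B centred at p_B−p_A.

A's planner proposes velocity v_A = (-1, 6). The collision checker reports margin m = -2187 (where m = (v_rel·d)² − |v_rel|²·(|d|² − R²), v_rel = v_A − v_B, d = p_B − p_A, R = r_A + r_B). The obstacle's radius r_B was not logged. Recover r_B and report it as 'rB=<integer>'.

m = -2187
d = (3, 6);  v_rel = (-9, 0),  |v_rel|² = 81
v_rel×d = (-9)·(6) − (0)·(3) = -54
since m = R²·81 − (-54)²:  R² = (2916 + -2187) / 81 = 9
R = √9 = 3  ⇒  r_B = 3 − 2 = 1

rB=1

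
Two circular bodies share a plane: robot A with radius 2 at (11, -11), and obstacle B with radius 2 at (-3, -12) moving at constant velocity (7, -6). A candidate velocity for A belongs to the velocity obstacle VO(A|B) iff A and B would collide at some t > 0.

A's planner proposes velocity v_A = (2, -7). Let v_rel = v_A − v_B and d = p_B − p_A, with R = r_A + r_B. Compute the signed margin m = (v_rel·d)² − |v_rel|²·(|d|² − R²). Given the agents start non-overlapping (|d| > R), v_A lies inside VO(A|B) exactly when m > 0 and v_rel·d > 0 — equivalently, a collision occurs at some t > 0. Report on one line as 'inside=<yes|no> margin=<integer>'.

d = (-14, -1),  |d|² = 197;  R = 2+2 = 4,  c = 197−4² = 181
v_rel = (-5, -1),  |v_rel|² = 26;  v_rel·d = (-5)·(-14) + (-1)·(-1) = 71
26·t² − 142·t + 181 = 0  ⇒  m = 71² − 26·181 = 335
m = 335 > 0,  v_rel·d = 71 > 0  ⇒  inside

inside=yes margin=335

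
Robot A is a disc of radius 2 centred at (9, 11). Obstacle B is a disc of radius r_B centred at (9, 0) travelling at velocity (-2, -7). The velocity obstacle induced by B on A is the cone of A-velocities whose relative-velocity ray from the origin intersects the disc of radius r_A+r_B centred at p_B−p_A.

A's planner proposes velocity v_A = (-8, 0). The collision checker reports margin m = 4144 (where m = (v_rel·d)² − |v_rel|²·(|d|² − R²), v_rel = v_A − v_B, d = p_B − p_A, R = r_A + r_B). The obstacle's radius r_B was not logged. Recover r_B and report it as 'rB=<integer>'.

m = 4144
d = (0, -11);  v_rel = (-6, 7),  |v_rel|² = 85
v_rel×d = (-6)·(-11) − (7)·(0) = 66
since m = R²·85 − 66²:  R² = (4356 + 4144) / 85 = 100
R = √100 = 10  ⇒  r_B = 10 − 2 = 8

rB=8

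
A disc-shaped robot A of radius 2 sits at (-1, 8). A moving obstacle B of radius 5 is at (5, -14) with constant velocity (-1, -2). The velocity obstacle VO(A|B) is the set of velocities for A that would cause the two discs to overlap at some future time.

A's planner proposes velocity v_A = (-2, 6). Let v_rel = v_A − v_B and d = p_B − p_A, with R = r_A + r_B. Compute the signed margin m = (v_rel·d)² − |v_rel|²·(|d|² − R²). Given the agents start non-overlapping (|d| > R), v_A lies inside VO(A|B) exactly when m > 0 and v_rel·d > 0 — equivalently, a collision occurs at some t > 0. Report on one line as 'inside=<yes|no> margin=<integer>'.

d = (6, -22),  |d|² = 520;  R = 2+5 = 7,  c = 520−7² = 471
v_rel = (-1, 8),  |v_rel|² = 65;  v_rel·d = (-1)·(6) + (8)·(-22) = -182
65·t² + 364·t + 471 = 0  ⇒  m = (-182)² − 65·471 = 2509
m = 2509 > 0,  v_rel·d = -182 < 0  ⇒  outside

inside=no margin=2509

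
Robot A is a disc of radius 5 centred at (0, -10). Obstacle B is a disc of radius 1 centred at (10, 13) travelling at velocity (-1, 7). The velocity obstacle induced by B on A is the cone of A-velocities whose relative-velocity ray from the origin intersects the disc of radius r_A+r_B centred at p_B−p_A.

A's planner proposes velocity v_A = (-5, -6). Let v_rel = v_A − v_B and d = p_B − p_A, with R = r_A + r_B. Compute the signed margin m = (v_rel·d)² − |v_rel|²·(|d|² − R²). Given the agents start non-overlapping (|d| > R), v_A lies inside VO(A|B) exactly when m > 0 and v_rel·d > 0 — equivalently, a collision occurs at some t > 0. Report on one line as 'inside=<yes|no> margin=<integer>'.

d = (10, 23),  |d|² = 629;  R = 5+1 = 6,  c = 629−6² = 593
v_rel = (-4, -13),  |v_rel|² = 185;  v_rel·d = (-4)·(10) + (-13)·(23) = -339
185·t² + 678·t + 593 = 0  ⇒  m = (-339)² − 185·593 = 5216
m = 5216 > 0,  v_rel·d = -339 < 0  ⇒  outside

inside=no margin=5216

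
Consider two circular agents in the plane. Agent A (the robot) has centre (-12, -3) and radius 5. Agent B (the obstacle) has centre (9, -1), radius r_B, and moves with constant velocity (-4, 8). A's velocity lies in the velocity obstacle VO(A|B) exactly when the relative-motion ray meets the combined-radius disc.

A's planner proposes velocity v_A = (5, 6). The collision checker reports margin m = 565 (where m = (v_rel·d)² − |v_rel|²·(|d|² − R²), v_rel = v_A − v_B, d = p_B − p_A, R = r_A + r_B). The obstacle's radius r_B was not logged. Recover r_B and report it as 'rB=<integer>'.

m = 565
d = (21, 2);  v_rel = (9, -2),  |v_rel|² = 85
v_rel×d = (9)·(2) − (-2)·(21) = 60
since m = R²·85 − 60²:  R² = (3600 + 565) / 85 = 49
R = √49 = 7  ⇒  r_B = 7 − 5 = 2

rB=2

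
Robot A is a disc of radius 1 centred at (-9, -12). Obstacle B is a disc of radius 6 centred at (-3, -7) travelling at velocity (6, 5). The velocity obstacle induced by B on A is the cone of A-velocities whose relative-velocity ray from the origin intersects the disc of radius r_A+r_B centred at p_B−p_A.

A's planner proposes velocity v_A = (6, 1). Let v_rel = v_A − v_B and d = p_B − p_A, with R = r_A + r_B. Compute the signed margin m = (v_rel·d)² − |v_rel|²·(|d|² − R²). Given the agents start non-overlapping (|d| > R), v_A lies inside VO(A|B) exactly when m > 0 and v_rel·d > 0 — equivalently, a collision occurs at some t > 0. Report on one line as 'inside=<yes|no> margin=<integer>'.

d = (6, 5),  |d|² = 61;  R = 1+6 = 7,  c = 61−7² = 12
v_rel = (0, -4),  |v_rel|² = 16;  v_rel·d = (0)·(6) + (-4)·(5) = -20
16·t² + 40·t + 12 = 0  ⇒  m = (-20)² − 16·12 = 208
m = 208 > 0,  v_rel·d = -20 < 0  ⇒  outside

inside=no margin=208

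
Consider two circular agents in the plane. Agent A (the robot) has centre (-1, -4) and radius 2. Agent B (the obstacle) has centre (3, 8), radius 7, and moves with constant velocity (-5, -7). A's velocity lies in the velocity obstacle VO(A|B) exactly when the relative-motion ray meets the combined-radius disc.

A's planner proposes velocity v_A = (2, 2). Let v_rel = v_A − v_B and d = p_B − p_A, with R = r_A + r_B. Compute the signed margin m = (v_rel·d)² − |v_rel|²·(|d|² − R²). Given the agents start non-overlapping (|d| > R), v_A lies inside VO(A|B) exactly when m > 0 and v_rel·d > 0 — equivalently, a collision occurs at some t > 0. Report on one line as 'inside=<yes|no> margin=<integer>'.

d = (4, 12),  |d|² = 160;  R = 2+7 = 9,  c = 160−9² = 79
v_rel = (7, 9),  |v_rel|² = 130;  v_rel·d = (7)·(4) + (9)·(12) = 136
130·t² − 272·t + 79 = 0  ⇒  m = 136² − 130·79 = 8226
m = 8226 > 0,  v_rel·d = 136 > 0  ⇒  inside

inside=yes margin=8226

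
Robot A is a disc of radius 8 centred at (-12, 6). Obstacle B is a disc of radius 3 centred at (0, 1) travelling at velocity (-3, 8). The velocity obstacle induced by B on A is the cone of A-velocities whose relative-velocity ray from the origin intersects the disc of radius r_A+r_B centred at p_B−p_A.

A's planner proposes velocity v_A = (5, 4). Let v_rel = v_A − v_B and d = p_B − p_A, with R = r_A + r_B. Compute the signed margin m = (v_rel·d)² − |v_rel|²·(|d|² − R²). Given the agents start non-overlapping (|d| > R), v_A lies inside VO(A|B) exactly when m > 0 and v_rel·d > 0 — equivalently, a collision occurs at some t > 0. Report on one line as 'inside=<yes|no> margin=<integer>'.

d = (12, -5),  |d|² = 169;  R = 8+3 = 11,  c = 169−11² = 48
v_rel = (8, -4),  |v_rel|² = 80;  v_rel·d = (8)·(12) + (-4)·(-5) = 116
80·t² − 232·t + 48 = 0  ⇒  m = 116² − 80·48 = 9616
m = 9616 > 0,  v_rel·d = 116 > 0  ⇒  inside

inside=yes margin=9616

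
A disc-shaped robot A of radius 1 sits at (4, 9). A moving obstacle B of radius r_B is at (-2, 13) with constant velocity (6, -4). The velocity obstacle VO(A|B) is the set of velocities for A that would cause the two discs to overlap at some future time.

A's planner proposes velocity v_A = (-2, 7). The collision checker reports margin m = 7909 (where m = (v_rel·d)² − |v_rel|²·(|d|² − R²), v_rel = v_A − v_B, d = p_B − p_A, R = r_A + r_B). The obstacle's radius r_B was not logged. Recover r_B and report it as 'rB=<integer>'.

m = 7909
d = (-6, 4);  v_rel = (-8, 11),  |v_rel|² = 185
v_rel×d = (-8)·(4) − (11)·(-6) = 34
since m = R²·185 − 34²:  R² = (1156 + 7909) / 185 = 49
R = √49 = 7  ⇒  r_B = 7 − 1 = 6

rB=6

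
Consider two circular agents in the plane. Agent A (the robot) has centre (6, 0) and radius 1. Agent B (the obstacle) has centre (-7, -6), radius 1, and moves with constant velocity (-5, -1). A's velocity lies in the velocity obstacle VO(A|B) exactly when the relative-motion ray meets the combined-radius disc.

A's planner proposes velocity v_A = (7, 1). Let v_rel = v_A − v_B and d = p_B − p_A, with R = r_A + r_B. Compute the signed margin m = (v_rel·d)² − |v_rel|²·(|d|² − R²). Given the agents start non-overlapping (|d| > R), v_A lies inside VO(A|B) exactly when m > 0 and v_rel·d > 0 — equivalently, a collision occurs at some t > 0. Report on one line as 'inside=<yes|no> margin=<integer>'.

d = (-13, -6),  |d|² = 205;  R = 1+1 = 2,  c = 205−2² = 201
v_rel = (12, 2),  |v_rel|² = 148;  v_rel·d = (12)·(-13) + (2)·(-6) = -168
148·t² + 336·t + 201 = 0  ⇒  m = (-168)² − 148·201 = -1524
m = -1524 < 0,  v_rel·d = -168 < 0  ⇒  outside

inside=no margin=-1524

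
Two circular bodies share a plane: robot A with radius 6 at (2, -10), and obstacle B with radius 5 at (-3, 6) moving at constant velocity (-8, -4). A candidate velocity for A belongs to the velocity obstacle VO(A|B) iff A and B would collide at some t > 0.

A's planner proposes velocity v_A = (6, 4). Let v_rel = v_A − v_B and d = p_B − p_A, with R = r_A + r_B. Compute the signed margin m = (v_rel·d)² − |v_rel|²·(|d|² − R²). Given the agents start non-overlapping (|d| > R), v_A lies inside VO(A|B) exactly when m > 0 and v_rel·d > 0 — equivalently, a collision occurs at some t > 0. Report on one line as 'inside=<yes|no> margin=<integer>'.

d = (-5, 16),  |d|² = 281;  R = 6+5 = 11,  c = 281−11² = 160
v_rel = (14, 8),  |v_rel|² = 260;  v_rel·d = (14)·(-5) + (8)·(16) = 58
260·t² − 116·t + 160 = 0  ⇒  m = 58² − 260·160 = -38236
m = -38236 < 0,  v_rel·d = 58 > 0  ⇒  outside

inside=no margin=-38236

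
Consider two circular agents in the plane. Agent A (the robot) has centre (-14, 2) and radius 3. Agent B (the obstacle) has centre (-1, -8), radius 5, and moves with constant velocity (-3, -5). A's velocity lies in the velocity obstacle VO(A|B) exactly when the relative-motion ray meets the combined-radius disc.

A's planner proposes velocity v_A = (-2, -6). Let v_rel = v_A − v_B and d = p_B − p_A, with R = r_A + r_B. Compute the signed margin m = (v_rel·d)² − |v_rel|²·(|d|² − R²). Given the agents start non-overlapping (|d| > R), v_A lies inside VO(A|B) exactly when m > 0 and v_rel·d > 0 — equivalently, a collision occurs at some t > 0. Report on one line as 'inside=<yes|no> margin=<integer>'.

d = (13, -10),  |d|² = 269;  R = 3+5 = 8,  c = 269−8² = 205
v_rel = (1, -1),  |v_rel|² = 2;  v_rel·d = (1)·(13) + (-1)·(-10) = 23
2·t² − 46·t + 205 = 0  ⇒  m = 23² − 2·205 = 119
m = 119 > 0,  v_rel·d = 23 > 0  ⇒  inside

inside=yes margin=119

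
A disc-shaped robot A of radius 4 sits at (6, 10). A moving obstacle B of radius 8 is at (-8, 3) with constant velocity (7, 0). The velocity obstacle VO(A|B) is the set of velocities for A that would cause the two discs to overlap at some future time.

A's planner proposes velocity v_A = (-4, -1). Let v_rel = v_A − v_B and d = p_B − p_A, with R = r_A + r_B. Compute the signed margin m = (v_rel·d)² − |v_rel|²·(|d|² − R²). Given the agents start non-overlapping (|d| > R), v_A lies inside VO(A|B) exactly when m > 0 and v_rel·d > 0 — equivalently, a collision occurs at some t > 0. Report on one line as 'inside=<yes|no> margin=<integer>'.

d = (-14, -7),  |d|² = 245;  R = 4+8 = 12,  c = 245−12² = 101
v_rel = (-11, -1),  |v_rel|² = 122;  v_rel·d = (-11)·(-14) + (-1)·(-7) = 161
122·t² − 322·t + 101 = 0  ⇒  m = 161² − 122·101 = 13599
m = 13599 > 0,  v_rel·d = 161 > 0  ⇒  inside

inside=yes margin=13599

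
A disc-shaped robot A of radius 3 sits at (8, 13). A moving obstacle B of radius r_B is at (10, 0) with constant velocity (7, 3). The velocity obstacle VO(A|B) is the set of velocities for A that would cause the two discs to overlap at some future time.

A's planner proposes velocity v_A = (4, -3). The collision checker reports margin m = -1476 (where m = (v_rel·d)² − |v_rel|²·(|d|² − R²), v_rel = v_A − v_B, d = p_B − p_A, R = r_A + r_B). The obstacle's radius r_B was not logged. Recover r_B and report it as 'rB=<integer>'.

m = -1476
d = (2, -13);  v_rel = (-3, -6),  |v_rel|² = 45
v_rel×d = (-3)·(-13) − (-6)·(2) = 51
since m = R²·45 − 51²:  R² = (2601 + -1476) / 45 = 25
R = √25 = 5  ⇒  r_B = 5 − 3 = 2

rB=2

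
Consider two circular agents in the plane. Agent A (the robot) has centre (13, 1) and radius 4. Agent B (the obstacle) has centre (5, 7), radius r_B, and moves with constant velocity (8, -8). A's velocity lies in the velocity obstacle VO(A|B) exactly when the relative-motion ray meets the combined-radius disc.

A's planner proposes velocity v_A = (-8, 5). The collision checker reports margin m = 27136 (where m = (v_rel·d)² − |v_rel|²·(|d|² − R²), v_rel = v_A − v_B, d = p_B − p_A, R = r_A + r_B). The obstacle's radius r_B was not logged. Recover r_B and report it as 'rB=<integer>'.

m = 27136
d = (-8, 6);  v_rel = (-16, 13),  |v_rel|² = 425
v_rel×d = (-16)·(6) − (13)·(-8) = 8
since m = R²·425 − 8²:  R² = (64 + 27136) / 425 = 64
R = √64 = 8  ⇒  r_B = 8 − 4 = 4

rB=4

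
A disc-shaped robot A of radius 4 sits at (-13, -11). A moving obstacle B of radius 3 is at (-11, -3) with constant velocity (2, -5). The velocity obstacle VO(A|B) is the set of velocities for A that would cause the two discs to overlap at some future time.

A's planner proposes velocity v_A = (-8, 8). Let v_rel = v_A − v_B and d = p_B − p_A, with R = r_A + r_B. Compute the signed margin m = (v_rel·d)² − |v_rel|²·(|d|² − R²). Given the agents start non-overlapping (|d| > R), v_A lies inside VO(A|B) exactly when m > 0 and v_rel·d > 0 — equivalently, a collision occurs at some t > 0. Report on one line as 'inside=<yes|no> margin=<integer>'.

d = (2, 8),  |d|² = 68;  R = 4+3 = 7,  c = 68−7² = 19
v_rel = (-10, 13),  |v_rel|² = 269;  v_rel·d = (-10)·(2) + (13)·(8) = 84
269·t² − 168·t + 19 = 0  ⇒  m = 84² − 269·19 = 1945
m = 1945 > 0,  v_rel·d = 84 > 0  ⇒  inside

inside=yes margin=1945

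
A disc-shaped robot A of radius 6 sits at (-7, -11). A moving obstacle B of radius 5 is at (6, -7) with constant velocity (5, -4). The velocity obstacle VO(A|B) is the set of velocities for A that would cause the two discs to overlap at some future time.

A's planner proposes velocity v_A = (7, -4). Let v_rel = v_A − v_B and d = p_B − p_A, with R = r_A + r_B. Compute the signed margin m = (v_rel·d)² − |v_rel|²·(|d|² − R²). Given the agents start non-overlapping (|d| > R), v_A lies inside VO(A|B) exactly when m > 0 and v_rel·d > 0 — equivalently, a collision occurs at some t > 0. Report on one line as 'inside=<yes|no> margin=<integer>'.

d = (13, 4),  |d|² = 185;  R = 6+5 = 11,  c = 185−11² = 64
v_rel = (2, 0),  |v_rel|² = 4;  v_rel·d = (2)·(13) + (0)·(4) = 26
4·t² − 52·t + 64 = 0  ⇒  m = 26² − 4·64 = 420
m = 420 > 0,  v_rel·d = 26 > 0  ⇒  inside

inside=yes margin=420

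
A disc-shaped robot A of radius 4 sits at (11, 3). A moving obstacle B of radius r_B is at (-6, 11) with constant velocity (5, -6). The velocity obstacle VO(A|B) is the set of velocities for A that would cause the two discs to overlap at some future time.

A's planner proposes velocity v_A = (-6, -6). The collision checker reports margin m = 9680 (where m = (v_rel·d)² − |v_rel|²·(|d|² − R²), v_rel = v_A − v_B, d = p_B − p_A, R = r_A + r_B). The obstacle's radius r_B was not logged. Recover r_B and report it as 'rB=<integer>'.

m = 9680
d = (-17, 8);  v_rel = (-11, 0),  |v_rel|² = 121
v_rel×d = (-11)·(8) − (0)·(-17) = -88
since m = R²·121 − (-88)²:  R² = (7744 + 9680) / 121 = 144
R = √144 = 12  ⇒  r_B = 12 − 4 = 8

rB=8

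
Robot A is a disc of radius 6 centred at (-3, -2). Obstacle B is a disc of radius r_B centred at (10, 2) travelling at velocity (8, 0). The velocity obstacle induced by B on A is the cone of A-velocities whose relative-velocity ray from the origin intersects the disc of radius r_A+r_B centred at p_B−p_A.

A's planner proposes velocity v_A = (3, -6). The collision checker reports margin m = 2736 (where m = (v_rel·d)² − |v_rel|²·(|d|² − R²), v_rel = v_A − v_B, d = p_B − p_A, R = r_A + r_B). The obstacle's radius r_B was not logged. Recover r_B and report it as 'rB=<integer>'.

m = 2736
d = (13, 4);  v_rel = (-5, -6),  |v_rel|² = 61
v_rel×d = (-5)·(4) − (-6)·(13) = 58
since m = R²·61 − 58²:  R² = (3364 + 2736) / 61 = 100
R = √100 = 10  ⇒  r_B = 10 − 6 = 4

rB=4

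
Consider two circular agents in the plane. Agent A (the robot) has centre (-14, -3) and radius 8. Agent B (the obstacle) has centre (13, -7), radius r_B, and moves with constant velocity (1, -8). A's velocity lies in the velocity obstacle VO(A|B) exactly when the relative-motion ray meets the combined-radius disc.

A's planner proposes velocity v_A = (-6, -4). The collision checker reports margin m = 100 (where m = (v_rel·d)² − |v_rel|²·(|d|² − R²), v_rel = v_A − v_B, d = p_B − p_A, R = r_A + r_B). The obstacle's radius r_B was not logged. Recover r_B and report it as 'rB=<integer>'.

m = 100
d = (27, -4);  v_rel = (-7, 4),  |v_rel|² = 65
v_rel×d = (-7)·(-4) − (4)·(27) = -80
since m = R²·65 − (-80)²:  R² = (6400 + 100) / 65 = 100
R = √100 = 10  ⇒  r_B = 10 − 8 = 2

rB=2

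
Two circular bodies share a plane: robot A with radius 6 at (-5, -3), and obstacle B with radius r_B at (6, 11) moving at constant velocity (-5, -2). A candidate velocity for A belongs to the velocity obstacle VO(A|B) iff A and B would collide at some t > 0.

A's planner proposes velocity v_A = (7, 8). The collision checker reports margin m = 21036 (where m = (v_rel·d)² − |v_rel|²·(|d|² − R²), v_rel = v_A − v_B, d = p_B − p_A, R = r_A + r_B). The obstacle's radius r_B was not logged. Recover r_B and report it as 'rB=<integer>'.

m = 21036
d = (11, 14);  v_rel = (12, 10),  |v_rel|² = 244
v_rel×d = (12)·(14) − (10)·(11) = 58
since m = R²·244 − 58²:  R² = (3364 + 21036) / 244 = 100
R = √100 = 10  ⇒  r_B = 10 − 6 = 4

rB=4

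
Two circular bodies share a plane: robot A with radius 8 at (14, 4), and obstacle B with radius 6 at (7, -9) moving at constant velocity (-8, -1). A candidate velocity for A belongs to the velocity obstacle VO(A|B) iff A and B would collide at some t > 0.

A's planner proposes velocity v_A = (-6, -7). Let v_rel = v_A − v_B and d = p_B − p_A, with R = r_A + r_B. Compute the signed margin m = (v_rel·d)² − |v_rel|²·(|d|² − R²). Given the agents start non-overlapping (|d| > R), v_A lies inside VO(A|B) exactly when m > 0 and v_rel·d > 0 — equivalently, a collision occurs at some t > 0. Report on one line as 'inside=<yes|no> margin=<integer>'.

d = (-7, -13),  |d|² = 218;  R = 8+6 = 14,  c = 218−14² = 22
v_rel = (2, -6),  |v_rel|² = 40;  v_rel·d = (2)·(-7) + (-6)·(-13) = 64
40·t² − 128·t + 22 = 0  ⇒  m = 64² − 40·22 = 3216
m = 3216 > 0,  v_rel·d = 64 > 0  ⇒  inside

inside=yes margin=3216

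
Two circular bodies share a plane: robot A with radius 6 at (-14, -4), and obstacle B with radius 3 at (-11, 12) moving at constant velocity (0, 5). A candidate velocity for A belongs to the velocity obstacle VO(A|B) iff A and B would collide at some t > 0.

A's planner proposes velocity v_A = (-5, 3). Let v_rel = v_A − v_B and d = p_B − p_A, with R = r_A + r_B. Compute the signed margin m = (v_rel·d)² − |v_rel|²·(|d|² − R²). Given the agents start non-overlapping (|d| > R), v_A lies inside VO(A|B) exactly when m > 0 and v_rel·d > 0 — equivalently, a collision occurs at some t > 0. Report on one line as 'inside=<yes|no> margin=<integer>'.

d = (3, 16),  |d|² = 265;  R = 6+3 = 9,  c = 265−9² = 184
v_rel = (-5, -2),  |v_rel|² = 29;  v_rel·d = (-5)·(3) + (-2)·(16) = -47
29·t² + 94·t + 184 = 0  ⇒  m = (-47)² − 29·184 = -3127
m = -3127 < 0,  v_rel·d = -47 < 0  ⇒  outside

inside=no margin=-3127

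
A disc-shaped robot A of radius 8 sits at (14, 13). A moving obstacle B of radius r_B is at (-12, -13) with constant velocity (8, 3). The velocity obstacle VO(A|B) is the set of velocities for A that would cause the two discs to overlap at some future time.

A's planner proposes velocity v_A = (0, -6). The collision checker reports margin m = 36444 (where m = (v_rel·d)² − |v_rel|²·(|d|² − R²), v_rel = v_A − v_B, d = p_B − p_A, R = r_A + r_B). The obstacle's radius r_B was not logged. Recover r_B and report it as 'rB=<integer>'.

m = 36444
d = (-26, -26);  v_rel = (-8, -9),  |v_rel|² = 145
v_rel×d = (-8)·(-26) − (-9)·(-26) = -26
since m = R²·145 − (-26)²:  R² = (676 + 36444) / 145 = 256
R = √256 = 16  ⇒  r_B = 16 − 8 = 8

rB=8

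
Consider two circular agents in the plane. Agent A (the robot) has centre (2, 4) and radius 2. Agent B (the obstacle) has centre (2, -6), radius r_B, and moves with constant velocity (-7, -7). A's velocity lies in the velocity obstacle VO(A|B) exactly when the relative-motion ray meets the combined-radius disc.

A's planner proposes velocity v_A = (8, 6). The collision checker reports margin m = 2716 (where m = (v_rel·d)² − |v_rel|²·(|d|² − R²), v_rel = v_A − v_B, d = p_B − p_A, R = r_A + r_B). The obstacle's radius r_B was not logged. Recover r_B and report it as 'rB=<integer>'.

m = 2716
d = (0, -10);  v_rel = (15, 13),  |v_rel|² = 394
v_rel×d = (15)·(-10) − (13)·(0) = -150
since m = R²·394 − (-150)²:  R² = (22500 + 2716) / 394 = 64
R = √64 = 8  ⇒  r_B = 8 − 2 = 6

rB=6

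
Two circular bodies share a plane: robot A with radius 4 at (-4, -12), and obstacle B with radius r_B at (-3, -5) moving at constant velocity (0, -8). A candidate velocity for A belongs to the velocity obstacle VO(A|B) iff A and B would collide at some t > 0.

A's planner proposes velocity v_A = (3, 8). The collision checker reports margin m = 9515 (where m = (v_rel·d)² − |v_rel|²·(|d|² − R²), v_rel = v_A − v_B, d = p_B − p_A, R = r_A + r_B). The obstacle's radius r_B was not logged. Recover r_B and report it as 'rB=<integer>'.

m = 9515
d = (1, 7);  v_rel = (3, 16),  |v_rel|² = 265
v_rel×d = (3)·(7) − (16)·(1) = 5
since m = R²·265 − 5²:  R² = (25 + 9515) / 265 = 36
R = √36 = 6  ⇒  r_B = 6 − 4 = 2

rB=2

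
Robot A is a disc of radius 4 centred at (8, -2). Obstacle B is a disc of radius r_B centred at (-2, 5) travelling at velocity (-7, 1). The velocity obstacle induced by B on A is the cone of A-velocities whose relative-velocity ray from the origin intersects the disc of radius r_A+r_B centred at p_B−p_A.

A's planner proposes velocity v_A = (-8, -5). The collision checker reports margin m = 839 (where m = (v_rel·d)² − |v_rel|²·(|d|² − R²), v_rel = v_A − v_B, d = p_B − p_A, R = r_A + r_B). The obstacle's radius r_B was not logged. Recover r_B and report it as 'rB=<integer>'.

m = 839
d = (-10, 7);  v_rel = (-1, -6),  |v_rel|² = 37
v_rel×d = (-1)·(7) − (-6)·(-10) = -67
since m = R²·37 − (-67)²:  R² = (4489 + 839) / 37 = 144
R = √144 = 12  ⇒  r_B = 12 − 4 = 8

rB=8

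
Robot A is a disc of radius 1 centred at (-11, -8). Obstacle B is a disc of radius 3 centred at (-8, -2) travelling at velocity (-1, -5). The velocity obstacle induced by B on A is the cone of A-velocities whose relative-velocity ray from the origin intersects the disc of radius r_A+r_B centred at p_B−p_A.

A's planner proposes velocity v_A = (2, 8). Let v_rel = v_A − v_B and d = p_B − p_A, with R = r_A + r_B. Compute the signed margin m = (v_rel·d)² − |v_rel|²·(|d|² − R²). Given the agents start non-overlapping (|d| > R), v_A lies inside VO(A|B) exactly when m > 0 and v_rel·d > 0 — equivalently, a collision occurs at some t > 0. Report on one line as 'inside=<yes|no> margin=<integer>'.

d = (3, 6),  |d|² = 45;  R = 1+3 = 4,  c = 45−4² = 29
v_rel = (3, 13),  |v_rel|² = 178;  v_rel·d = (3)·(3) + (13)·(6) = 87
178·t² − 174·t + 29 = 0  ⇒  m = 87² − 178·29 = 2407
m = 2407 > 0,  v_rel·d = 87 > 0  ⇒  inside

inside=yes margin=2407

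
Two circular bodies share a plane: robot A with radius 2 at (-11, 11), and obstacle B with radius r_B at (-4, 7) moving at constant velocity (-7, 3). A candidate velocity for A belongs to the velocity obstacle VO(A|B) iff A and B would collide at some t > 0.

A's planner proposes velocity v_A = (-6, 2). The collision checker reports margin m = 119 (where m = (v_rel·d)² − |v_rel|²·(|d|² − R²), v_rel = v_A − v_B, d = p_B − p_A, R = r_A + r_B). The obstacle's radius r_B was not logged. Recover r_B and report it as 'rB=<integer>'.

m = 119
d = (7, -4);  v_rel = (1, -1),  |v_rel|² = 2
v_rel×d = (1)·(-4) − (-1)·(7) = 3
since m = R²·2 − 3²:  R² = (9 + 119) / 2 = 64
R = √64 = 8  ⇒  r_B = 8 − 2 = 6

rB=6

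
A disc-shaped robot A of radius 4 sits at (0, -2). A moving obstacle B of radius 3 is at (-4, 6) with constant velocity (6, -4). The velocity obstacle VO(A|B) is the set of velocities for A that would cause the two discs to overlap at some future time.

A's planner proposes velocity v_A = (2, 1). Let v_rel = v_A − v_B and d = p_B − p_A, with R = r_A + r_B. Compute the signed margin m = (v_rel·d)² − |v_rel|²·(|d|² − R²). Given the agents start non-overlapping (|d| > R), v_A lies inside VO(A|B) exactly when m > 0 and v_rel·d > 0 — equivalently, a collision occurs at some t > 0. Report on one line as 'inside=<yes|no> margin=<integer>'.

d = (-4, 8),  |d|² = 80;  R = 4+3 = 7,  c = 80−7² = 31
v_rel = (-4, 5),  |v_rel|² = 41;  v_rel·d = (-4)·(-4) + (5)·(8) = 56
41·t² − 112·t + 31 = 0  ⇒  m = 56² − 41·31 = 1865
m = 1865 > 0,  v_rel·d = 56 > 0  ⇒  inside

inside=yes margin=1865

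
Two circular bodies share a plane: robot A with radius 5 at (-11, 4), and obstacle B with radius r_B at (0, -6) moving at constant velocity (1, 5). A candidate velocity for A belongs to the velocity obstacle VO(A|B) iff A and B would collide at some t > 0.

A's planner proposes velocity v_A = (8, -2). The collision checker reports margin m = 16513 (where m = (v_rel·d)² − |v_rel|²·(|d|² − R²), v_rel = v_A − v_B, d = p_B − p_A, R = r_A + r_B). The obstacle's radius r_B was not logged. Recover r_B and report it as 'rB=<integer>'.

m = 16513
d = (11, -10);  v_rel = (7, -7),  |v_rel|² = 98
v_rel×d = (7)·(-10) − (-7)·(11) = 7
since m = R²·98 − 7²:  R² = (49 + 16513) / 98 = 169
R = √169 = 13  ⇒  r_B = 13 − 5 = 8

rB=8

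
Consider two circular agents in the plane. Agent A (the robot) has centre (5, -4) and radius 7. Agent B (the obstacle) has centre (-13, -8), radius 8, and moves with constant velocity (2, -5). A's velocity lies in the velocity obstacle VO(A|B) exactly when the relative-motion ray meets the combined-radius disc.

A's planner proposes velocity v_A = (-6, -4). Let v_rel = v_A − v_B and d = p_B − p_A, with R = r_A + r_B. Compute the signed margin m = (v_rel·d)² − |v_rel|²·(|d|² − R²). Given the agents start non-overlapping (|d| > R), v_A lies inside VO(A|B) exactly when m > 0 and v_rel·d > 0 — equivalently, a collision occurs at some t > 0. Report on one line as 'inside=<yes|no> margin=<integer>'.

d = (-18, -4),  |d|² = 340;  R = 7+8 = 15,  c = 340−15² = 115
v_rel = (-8, 1),  |v_rel|² = 65;  v_rel·d = (-8)·(-18) + (1)·(-4) = 140
65·t² − 280·t + 115 = 0  ⇒  m = 140² − 65·115 = 12125
m = 12125 > 0,  v_rel·d = 140 > 0  ⇒  inside

inside=yes margin=12125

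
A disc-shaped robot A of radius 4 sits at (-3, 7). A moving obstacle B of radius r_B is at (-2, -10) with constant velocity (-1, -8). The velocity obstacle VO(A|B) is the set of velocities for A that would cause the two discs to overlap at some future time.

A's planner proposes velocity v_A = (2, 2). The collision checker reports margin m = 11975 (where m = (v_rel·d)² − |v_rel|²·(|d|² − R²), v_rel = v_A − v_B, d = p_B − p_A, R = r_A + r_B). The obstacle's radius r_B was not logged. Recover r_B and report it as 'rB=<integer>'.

m = 11975
d = (1, -17);  v_rel = (3, 10),  |v_rel|² = 109
v_rel×d = (3)·(-17) − (10)·(1) = -61
since m = R²·109 − (-61)²:  R² = (3721 + 11975) / 109 = 144
R = √144 = 12  ⇒  r_B = 12 − 4 = 8

rB=8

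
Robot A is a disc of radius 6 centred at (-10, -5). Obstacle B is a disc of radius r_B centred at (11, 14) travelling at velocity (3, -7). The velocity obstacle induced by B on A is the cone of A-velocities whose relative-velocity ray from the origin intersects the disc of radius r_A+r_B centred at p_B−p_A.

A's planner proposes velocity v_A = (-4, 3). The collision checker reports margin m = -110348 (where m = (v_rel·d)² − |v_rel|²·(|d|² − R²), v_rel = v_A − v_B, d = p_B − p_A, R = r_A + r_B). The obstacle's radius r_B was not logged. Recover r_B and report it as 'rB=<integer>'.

m = -110348
d = (21, 19);  v_rel = (-7, 10),  |v_rel|² = 149
v_rel×d = (-7)·(19) − (10)·(21) = -343
since m = R²·149 − (-343)²:  R² = (117649 + -110348) / 149 = 49
R = √49 = 7  ⇒  r_B = 7 − 6 = 1

rB=1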